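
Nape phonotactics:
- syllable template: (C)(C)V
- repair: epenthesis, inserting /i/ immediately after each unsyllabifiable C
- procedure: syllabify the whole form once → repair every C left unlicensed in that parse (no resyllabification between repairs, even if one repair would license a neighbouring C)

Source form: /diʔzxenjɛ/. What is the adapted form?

diʔizxenjɛ

The consonants /ʔ/ cannot be parsed into a legal (C)(C)V syllable (no codas are permitted; onsets may contain at most 2 consonants).
Each unlicensed consonant becomes the onset of a new syllable: /ʔ/ → /ʔi/.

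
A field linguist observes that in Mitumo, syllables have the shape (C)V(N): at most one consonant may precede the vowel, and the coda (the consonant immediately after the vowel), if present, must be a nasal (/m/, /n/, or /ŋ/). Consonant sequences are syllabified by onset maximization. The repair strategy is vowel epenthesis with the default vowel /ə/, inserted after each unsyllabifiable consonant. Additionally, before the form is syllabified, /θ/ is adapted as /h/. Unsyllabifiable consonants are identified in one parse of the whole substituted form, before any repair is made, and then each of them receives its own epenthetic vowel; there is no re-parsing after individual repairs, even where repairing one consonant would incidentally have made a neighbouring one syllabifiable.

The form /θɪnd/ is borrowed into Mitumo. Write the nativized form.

hɪndə

Substitution: /θ/ → /h/, giving /hɪnd/.
Under (C)V(N), the unsyllabifiable consonants are /d/ (only a nasal (/m/, /n/, or /ŋ/) is licensed in coda position; onsets are limited to one consonant).
Inserting the epenthetic vowel yields /d/ → /də/.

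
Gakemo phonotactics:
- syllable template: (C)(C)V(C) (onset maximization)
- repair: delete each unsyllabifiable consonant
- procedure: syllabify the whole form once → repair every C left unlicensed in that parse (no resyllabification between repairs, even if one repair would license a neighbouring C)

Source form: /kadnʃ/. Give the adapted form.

Under (C)(C)V(C), the unsyllabifiable consonants are /n/, /ʃ/ (at most one coda consonant is licensed; onsets may contain at most 2 consonants).
Deletion applies to /n/, /ʃ/.

kad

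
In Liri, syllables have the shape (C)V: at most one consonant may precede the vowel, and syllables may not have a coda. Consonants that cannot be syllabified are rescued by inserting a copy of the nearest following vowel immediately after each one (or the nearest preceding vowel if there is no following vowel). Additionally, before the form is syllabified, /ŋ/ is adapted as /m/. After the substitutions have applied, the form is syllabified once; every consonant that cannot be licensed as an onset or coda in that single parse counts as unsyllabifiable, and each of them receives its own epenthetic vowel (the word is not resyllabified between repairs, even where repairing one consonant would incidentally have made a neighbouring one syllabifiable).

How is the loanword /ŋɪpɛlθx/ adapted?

mɪpɛlɛθɛxɛ

Substitution: /ŋ/ → /m/, giving /mɪpɛlθx/.
Syllabifying with onset maximization leaves /l/, /θ/, /x/ stranded (no codas are permitted; onsets are limited to one consonant).
Inserting the epenthetic vowel yields /l/ → /lɛ/, /θ/ → /θɛ/, /x/ → /xɛ/.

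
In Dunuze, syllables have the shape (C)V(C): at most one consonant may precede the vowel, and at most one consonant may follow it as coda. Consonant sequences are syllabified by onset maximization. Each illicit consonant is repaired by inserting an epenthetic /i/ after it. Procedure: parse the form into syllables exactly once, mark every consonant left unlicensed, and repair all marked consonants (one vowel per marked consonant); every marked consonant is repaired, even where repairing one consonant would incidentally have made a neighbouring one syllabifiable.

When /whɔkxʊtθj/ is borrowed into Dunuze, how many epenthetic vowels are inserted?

3

The unsyllabifiable consonants are /w/, /θ/, /j/; each receives one epenthetic vowel.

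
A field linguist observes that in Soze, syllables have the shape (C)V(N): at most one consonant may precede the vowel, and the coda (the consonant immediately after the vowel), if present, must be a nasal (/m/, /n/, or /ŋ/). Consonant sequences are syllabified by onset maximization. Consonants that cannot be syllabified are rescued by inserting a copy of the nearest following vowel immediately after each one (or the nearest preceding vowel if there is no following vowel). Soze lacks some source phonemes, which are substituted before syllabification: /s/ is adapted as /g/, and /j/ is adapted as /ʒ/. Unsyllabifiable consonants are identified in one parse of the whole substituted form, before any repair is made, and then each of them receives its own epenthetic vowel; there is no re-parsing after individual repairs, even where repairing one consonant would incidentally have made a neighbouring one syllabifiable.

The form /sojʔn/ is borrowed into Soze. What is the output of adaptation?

Substitution: /s/ → /g/, /j/ → /ʒ/, giving /goʒʔn/.
Syllabifying with onset maximization leaves /ʒ/, /ʔ/, /n/ stranded (only a nasal (/m/, /n/, or /ŋ/) is licensed in coda position; onsets are limited to one consonant).
Epenthesis after each stranded consonant: /ʒ/ → /ʒo/, /ʔ/ → /ʔo/, /n/ → /no/.

goʒoʔono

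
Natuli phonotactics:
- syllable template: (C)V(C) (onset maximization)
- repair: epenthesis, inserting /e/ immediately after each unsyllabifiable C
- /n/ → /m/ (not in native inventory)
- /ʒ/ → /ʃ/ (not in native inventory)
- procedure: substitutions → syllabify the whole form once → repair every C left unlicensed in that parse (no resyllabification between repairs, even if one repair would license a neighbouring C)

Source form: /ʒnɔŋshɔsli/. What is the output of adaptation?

Substitution: /ʒ/ → /ʃ/, /n/ → /m/, giving /ʃmɔŋshɔsli/.
The consonants /ʃ/, /s/ cannot be parsed into a legal (C)V(C) syllable (at most one coda consonant is licensed; onsets are limited to one consonant).
Epenthesis after each stranded consonant: /ʃ/ → /ʃe/, /s/ → /se/.

ʃemɔŋsehɔsli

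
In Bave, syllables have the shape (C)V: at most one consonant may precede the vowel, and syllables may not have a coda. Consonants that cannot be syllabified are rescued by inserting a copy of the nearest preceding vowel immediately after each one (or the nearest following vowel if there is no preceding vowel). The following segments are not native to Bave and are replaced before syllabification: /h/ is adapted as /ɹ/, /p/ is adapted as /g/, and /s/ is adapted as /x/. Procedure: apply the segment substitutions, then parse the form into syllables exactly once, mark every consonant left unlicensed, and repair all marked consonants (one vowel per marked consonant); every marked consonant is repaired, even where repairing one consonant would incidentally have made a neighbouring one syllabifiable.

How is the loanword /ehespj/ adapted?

Substitution: /h/ → /ɹ/, /s/ → /x/, /p/ → /g/, giving /eɹexgj/.
Under (C)V, the unsyllabifiable consonants are /x/, /g/, /j/ (no codas are permitted; onsets are limited to one consonant).
Epenthesis after each stranded consonant: /x/ → /xe/, /g/ → /ge/, /j/ → /je/.

eɹexegeje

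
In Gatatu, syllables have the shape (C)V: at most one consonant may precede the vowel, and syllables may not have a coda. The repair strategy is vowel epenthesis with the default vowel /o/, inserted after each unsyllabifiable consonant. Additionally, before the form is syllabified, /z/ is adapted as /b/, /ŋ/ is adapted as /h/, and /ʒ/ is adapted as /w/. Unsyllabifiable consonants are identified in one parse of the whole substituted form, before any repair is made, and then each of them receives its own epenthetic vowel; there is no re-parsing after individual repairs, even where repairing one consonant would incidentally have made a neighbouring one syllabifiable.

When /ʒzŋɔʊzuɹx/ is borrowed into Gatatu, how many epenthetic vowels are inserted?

After substitution the input is /wbhɔʊbuɹx/.
The unsyllabifiable consonants are /w/, /b/, /ɹ/, /x/; each receives one epenthetic vowel.

4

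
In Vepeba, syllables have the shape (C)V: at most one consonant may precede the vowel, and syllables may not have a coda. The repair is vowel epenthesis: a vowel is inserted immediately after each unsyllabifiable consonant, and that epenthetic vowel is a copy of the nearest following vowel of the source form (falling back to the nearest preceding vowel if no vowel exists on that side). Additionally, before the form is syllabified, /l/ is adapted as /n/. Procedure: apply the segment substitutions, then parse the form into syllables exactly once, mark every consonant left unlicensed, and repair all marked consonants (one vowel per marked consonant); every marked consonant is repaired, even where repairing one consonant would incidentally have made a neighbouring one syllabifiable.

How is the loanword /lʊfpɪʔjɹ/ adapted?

nʊfɪpɪʔɪjɪɹɪ

Substitution: /l/ → /n/, giving /nʊfpɪʔjɹ/.
Under (C)V, the unsyllabifiable consonants are /f/, /ʔ/, /j/, /ɹ/ (no codas are permitted; onsets are limited to one consonant).
Epenthesis after each stranded consonant: /f/ → /fɪ/, /ʔ/ → /ʔɪ/, /j/ → /jɪ/, /ɹ/ → /ɹɪ/.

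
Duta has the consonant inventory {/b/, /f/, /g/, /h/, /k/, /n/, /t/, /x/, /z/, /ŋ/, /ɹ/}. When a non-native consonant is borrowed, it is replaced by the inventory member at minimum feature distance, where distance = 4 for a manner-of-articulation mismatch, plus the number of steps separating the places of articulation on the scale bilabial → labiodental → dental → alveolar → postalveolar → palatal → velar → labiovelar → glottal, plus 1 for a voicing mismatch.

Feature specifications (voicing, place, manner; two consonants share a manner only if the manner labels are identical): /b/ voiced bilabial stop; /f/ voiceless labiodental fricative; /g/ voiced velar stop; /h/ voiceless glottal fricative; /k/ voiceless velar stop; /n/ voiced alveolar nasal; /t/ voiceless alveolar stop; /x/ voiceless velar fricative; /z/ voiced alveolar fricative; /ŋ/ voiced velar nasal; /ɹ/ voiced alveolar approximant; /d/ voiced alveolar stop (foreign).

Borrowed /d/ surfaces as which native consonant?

/t/ is closest: same manner (stop), place distance 0 (alveolar→alveolar), voicing differs (+1); total 1. Next closest is /b/ at distance 3.

t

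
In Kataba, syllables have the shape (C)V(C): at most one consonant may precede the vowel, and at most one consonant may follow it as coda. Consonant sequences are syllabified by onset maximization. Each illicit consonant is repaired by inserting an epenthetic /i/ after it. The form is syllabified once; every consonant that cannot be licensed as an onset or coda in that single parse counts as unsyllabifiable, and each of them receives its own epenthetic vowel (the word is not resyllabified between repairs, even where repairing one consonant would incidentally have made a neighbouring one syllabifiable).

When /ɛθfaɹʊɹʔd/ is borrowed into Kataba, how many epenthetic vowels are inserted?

2

The unsyllabifiable consonants are /ʔ/, /d/; each receives one epenthetic vowel.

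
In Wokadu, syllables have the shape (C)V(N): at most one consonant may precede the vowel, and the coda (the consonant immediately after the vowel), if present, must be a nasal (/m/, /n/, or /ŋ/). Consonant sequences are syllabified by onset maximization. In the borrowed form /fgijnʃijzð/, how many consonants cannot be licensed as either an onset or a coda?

6

Under (C)V(N), the unsyllabifiable consonants are /f/, /j/, /n/, /j/, /z/, /ð/ (only a nasal (/m/, /n/, or /ŋ/) is licensed in coda position; onsets are limited to one consonant).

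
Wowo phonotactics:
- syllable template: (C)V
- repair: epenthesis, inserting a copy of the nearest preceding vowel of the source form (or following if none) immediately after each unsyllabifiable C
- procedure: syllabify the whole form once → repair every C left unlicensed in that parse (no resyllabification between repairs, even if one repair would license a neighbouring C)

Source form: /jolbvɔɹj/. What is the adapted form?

jolobovɔɹɔjɔ

The consonants /l/, /b/, /ɹ/, /j/ cannot be parsed into a legal (C)V syllable (no codas are permitted; onsets are limited to one consonant).
Epenthesis after each stranded consonant: /l/ → /lo/, /b/ → /bo/, /ɹ/ → /ɹɔ/, /j/ → /jɔ/.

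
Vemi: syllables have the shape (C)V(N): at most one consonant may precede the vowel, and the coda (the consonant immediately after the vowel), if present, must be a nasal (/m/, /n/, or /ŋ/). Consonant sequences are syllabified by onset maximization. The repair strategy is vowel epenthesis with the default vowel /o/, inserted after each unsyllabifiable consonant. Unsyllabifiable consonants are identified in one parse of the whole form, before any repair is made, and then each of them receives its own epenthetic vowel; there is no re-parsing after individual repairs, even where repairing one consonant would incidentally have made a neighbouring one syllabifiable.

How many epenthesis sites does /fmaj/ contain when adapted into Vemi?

2

The unsyllabifiable consonants are /f/, /j/; each receives one epenthetic vowel.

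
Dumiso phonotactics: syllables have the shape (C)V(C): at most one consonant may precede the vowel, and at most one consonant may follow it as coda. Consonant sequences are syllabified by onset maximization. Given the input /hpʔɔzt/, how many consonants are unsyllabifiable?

The consonants /h/, /p/, /t/ cannot be parsed into a legal (C)V(C) syllable (at most one coda consonant is licensed; onsets are limited to one consonant).

3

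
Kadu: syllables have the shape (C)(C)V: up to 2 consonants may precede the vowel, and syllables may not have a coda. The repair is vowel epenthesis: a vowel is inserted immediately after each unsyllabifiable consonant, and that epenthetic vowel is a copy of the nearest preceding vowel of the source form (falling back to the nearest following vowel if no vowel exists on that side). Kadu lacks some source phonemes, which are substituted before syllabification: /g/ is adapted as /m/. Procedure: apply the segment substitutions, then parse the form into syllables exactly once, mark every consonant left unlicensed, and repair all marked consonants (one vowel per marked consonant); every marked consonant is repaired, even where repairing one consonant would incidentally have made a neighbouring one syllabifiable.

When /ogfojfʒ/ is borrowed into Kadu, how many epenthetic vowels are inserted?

After substitution the input is /omfojfʒ/.
The unsyllabifiable consonants are /j/, /f/, /ʒ/; each receives one epenthetic vowel.

3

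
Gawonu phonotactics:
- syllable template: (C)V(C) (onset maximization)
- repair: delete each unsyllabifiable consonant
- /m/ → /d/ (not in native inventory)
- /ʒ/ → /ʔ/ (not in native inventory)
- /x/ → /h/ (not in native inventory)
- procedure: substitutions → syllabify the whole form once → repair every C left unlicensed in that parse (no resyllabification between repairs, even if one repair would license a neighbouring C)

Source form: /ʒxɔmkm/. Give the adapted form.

hɔd

Substitution: /ʒ/ → /ʔ/, /x/ → /h/, /m/ → /d/, giving /ʔhɔdkd/.
Under (C)V(C), the unsyllabifiable consonants are /ʔ/, /k/, /d/ (at most one coda consonant is licensed; onsets are limited to one consonant).
Deleting the stranded consonants removes /ʔ/, /k/, /d/.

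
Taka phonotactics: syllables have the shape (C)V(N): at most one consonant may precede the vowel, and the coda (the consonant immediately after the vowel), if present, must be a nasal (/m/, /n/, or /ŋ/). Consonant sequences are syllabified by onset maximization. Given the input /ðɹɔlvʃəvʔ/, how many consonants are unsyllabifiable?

Under (C)V(N), the unsyllabifiable consonants are /ð/, /l/, /v/, /v/, /ʔ/ (only a nasal (/m/, /n/, or /ŋ/) is licensed in coda position; onsets are limited to one consonant).

5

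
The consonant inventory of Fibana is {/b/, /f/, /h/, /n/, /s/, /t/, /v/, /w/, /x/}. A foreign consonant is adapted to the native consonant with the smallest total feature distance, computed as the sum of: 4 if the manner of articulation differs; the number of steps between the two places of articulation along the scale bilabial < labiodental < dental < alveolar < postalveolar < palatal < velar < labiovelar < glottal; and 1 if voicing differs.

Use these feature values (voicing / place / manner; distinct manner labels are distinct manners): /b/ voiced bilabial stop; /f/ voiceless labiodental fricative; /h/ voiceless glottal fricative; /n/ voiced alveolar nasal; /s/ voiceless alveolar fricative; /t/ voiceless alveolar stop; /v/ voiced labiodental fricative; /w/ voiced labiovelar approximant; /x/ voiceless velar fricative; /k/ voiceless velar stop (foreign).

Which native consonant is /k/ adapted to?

/t/ is closest: same manner (stop), place distance 3 (velar→alveolar), same voicing; total 3. Next closest is /x/ at distance 4.

t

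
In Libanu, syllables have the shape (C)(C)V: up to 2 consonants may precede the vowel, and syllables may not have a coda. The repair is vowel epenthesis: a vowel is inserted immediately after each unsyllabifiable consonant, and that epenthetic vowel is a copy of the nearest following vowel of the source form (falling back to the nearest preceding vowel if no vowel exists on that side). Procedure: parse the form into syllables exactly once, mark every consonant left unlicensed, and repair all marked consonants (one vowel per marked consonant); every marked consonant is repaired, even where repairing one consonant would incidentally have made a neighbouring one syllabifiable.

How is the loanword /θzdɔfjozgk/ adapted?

Syllabifying with onset maximization leaves /θ/, /z/, /g/, /k/ stranded (no codas are permitted; onsets may contain at most 2 consonants).
Each unlicensed consonant becomes the onset of a new syllable: /θ/ → /θɔ/, /z/ → /zo/, /g/ → /go/, /k/ → /ko/.

θɔzdɔfjozogoko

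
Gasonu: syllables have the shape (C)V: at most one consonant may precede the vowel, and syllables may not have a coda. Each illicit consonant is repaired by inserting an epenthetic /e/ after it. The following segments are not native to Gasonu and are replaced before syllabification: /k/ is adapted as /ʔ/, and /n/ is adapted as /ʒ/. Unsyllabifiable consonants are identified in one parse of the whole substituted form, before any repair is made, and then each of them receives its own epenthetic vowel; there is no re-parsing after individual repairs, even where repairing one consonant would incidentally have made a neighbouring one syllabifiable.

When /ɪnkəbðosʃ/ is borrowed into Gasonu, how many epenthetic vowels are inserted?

4

After substitution the input is /ɪʒʔəbðosʃ/.
The unsyllabifiable consonants are /ʒ/, /b/, /s/, /ʃ/; each receives one epenthetic vowel.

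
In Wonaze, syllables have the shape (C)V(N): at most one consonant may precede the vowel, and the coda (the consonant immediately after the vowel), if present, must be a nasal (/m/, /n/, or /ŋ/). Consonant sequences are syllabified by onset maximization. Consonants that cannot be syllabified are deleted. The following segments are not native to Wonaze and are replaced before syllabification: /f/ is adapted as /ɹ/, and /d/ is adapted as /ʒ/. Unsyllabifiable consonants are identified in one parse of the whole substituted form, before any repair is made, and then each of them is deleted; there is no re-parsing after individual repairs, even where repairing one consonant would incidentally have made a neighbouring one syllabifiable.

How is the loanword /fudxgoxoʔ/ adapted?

Substitution: /f/ → /ɹ/, /d/ → /ʒ/, giving /ɹuʒxgoxoʔ/.
Under (C)V(N), the unsyllabifiable consonants are /ʒ/, /x/, /ʔ/ (only a nasal (/m/, /n/, or /ŋ/) is licensed in coda position; onsets are limited to one consonant).
Each unlicensed consonant is deleted: /ʒ/, /x/, /ʔ/.

ɹugoxo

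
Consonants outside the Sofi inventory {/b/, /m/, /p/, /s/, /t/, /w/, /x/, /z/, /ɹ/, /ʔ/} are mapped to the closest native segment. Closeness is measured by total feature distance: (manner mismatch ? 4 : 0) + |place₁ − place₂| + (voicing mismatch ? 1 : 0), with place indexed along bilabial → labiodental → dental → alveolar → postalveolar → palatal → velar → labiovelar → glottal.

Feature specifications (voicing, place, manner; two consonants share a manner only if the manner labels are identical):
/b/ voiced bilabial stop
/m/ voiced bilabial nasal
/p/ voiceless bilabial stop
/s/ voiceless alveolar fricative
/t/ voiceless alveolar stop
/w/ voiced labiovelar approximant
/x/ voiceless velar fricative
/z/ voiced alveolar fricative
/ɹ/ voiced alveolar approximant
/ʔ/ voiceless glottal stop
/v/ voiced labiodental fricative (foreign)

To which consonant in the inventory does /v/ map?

/z/ is closest: same manner (fricative), place distance 2 (labiodental→alveolar), same voicing; total 2. Next closest is /s/ at distance 3.

z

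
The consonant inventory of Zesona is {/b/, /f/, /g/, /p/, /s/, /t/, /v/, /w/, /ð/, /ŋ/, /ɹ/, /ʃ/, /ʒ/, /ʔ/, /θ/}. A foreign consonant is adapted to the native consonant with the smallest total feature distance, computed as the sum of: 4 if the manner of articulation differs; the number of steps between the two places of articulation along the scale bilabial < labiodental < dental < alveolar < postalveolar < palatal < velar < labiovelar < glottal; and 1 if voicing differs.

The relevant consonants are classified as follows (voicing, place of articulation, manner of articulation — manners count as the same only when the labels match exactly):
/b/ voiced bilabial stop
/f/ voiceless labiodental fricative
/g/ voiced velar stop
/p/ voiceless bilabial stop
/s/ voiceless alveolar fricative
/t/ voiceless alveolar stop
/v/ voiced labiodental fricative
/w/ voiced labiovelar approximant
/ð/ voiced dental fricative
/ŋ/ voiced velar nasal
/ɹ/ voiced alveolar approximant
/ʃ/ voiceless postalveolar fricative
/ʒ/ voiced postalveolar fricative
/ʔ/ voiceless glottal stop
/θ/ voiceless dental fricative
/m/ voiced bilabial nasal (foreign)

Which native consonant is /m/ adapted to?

/b/ is closest: manner differs (nasal→stop, +4), place distance 0 (bilabial→bilabial), same voicing; total 4. Next closest is /p/ at distance 5.

b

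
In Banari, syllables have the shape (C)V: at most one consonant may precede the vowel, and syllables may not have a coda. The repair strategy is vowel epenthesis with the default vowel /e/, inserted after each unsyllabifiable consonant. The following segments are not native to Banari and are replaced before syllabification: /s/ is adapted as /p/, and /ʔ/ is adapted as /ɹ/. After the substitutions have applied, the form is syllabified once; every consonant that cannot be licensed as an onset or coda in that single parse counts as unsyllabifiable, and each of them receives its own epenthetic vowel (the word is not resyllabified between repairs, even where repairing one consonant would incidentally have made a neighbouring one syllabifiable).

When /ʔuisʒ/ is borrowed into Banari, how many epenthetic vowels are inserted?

After substitution the input is /ɹuipʒ/.
The unsyllabifiable consonants are /p/, /ʒ/; each receives one epenthetic vowel.

2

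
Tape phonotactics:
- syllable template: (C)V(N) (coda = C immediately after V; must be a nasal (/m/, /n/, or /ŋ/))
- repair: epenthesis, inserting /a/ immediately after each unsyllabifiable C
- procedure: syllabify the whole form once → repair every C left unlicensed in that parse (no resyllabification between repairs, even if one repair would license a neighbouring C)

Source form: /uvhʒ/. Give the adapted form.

Under (C)V(N), the unsyllabifiable consonants are /v/, /h/, /ʒ/ (only a nasal (/m/, /n/, or /ŋ/) is licensed in coda position; onsets are limited to one consonant).
Inserting the epenthetic vowel yields /v/ → /va/, /h/ → /ha/, /ʒ/ → /ʒa/.

uvahaʒa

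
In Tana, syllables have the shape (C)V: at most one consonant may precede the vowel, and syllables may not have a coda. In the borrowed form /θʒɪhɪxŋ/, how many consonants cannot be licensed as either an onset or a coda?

The consonants /θ/, /x/, /ŋ/ cannot be parsed into a legal (C)V syllable (no codas are permitted; onsets are limited to one consonant).

3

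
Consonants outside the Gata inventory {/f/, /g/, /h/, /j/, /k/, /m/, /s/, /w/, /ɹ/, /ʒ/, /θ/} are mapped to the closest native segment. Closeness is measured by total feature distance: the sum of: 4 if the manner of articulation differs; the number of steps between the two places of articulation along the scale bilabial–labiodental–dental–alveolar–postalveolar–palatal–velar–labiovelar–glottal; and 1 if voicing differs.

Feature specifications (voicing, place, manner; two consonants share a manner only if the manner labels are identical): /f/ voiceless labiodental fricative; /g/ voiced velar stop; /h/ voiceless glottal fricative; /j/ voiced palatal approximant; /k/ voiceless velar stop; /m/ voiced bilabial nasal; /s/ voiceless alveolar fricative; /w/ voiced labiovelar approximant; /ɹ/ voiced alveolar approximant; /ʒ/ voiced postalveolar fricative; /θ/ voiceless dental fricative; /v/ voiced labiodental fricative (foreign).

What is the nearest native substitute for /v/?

f

/f/ is closest: same manner (fricative), place distance 0 (labiodental→labiodental), voicing differs (+1); total 1. Next closest is /θ/ at distance 2.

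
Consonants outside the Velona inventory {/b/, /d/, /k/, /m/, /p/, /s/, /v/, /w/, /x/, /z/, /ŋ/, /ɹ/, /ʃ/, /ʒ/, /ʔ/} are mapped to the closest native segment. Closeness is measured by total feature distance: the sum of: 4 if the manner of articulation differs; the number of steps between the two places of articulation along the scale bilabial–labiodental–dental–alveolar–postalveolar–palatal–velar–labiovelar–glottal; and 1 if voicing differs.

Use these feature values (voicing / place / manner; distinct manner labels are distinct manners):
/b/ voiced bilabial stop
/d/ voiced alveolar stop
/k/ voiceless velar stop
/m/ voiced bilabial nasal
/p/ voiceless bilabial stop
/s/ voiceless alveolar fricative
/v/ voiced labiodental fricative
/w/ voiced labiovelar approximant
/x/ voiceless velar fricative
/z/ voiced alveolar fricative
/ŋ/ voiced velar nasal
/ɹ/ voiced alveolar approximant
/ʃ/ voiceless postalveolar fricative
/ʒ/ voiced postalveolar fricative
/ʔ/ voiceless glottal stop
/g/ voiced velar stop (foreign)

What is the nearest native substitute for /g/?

k

/k/ is closest: same manner (stop), place distance 0 (velar→velar), voicing differs (+1); total 1. Next closest is /d/ at distance 3.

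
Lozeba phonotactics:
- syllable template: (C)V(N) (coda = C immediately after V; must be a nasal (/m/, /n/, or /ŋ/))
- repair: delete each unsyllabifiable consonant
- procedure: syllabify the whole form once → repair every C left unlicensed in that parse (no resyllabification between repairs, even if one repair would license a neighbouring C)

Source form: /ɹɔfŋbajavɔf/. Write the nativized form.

Under (C)V(N), the unsyllabifiable consonants are /f/, /ŋ/, /f/ (only a nasal (/m/, /n/, or /ŋ/) is licensed in coda position; onsets are limited to one consonant).
Deleting the stranded consonants removes /f/, /ŋ/, /f/.

ɹɔbajavɔ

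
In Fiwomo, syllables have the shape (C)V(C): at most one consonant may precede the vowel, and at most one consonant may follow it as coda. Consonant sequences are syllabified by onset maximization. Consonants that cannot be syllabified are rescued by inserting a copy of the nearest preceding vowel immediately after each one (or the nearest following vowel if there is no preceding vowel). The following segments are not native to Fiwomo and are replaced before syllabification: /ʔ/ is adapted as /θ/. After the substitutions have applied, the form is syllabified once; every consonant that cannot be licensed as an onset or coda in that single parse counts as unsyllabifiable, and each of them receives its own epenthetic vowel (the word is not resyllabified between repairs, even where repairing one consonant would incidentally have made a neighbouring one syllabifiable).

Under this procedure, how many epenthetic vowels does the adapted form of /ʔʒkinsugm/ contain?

3

After substitution the input is /θʒkinsugm/.
The unsyllabifiable consonants are /θ/, /ʒ/, /m/; each receives one epenthetic vowel.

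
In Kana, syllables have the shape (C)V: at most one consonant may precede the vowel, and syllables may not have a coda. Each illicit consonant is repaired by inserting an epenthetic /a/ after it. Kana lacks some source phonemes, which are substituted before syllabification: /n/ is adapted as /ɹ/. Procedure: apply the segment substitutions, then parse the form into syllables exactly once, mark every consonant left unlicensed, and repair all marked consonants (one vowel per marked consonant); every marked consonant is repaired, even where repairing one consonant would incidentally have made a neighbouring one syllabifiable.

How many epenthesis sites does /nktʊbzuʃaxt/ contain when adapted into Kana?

5

After substitution the input is /ɹktʊbzuʃaxt/.
The unsyllabifiable consonants are /ɹ/, /k/, /b/, /x/, /t/; each receives one epenthetic vowel.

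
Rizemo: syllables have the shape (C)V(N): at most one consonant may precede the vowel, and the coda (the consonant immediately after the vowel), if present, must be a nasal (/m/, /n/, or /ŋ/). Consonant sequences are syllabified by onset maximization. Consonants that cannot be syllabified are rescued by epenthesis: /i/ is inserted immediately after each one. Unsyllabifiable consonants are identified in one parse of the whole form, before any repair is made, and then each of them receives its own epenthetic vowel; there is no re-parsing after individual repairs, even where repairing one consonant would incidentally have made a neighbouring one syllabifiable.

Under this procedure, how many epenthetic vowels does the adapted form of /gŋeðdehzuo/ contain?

3

The unsyllabifiable consonants are /g/, /ð/, /h/; each receives one epenthetic vowel.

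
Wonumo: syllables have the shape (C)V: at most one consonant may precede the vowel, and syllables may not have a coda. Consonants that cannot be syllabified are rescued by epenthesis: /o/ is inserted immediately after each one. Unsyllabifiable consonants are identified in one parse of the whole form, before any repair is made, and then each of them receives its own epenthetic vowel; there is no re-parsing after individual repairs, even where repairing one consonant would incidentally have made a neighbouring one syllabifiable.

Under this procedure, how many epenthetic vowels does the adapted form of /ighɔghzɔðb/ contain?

The unsyllabifiable consonants are /g/, /g/, /h/, /ð/, /b/; each receives one epenthetic vowel.

5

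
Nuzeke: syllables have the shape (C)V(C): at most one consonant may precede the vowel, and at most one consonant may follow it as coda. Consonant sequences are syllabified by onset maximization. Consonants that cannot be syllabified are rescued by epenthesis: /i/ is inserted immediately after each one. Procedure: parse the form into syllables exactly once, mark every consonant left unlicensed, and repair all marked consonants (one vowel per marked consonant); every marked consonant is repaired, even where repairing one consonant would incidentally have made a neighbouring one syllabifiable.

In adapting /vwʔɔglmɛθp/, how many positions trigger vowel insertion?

4

The unsyllabifiable consonants are /v/, /w/, /l/, /p/; each receives one epenthetic vowel.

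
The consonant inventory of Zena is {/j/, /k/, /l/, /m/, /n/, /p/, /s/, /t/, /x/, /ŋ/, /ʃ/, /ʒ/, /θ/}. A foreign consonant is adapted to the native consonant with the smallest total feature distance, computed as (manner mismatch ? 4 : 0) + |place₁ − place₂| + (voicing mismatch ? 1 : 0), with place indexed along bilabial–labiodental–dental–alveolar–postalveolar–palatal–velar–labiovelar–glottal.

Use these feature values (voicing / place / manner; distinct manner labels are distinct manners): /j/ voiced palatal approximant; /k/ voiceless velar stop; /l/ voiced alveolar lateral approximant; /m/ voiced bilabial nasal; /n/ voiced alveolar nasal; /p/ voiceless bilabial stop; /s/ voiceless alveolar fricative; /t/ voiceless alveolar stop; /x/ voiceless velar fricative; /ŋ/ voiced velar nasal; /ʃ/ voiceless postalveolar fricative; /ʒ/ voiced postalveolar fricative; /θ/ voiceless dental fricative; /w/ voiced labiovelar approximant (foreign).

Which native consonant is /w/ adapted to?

/j/ is closest: same manner (approximant), place distance 2 (labiovelar→palatal), same voicing; total 2. Next closest is /ŋ/ at distance 5.

j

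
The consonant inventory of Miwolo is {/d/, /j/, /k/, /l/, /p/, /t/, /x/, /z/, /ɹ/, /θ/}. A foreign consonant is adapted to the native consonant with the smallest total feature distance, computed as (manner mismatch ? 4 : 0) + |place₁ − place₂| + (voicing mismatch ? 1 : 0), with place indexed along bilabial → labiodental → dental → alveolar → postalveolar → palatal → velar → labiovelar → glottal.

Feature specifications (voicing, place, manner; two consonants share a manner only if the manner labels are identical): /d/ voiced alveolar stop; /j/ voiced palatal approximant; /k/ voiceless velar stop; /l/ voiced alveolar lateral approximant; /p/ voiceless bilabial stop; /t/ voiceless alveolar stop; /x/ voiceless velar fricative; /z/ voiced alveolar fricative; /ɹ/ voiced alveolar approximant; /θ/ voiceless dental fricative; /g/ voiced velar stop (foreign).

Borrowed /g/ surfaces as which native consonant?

/k/ is closest: same manner (stop), place distance 0 (velar→velar), voicing differs (+1); total 1. Next closest is /d/ at distance 3.

k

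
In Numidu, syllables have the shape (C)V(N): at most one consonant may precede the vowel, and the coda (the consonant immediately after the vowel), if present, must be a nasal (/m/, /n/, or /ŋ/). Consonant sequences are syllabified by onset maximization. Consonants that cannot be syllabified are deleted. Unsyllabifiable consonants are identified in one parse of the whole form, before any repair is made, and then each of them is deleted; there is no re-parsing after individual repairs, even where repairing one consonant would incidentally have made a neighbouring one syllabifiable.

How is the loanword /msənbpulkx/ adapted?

sənpu

Under (C)V(N), the unsyllabifiable consonants are /m/, /b/, /l/, /k/, /x/ (only a nasal (/m/, /n/, or /ŋ/) is licensed in coda position; onsets are limited to one consonant).
Deleting the stranded consonants removes /m/, /b/, /l/, /k/, /x/.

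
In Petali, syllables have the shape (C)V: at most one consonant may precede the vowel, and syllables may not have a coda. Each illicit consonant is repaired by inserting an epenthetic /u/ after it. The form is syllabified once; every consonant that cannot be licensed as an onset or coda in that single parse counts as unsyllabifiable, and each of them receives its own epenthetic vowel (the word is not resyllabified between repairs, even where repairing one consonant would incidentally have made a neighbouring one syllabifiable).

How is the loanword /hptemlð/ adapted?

Under (C)V, the unsyllabifiable consonants are /h/, /p/, /m/, /l/, /ð/ (no codas are permitted; onsets are limited to one consonant).
Each unlicensed consonant becomes the onset of a new syllable: /h/ → /hu/, /p/ → /pu/, /m/ → /mu/, /l/ → /lu/, /ð/ → /ðu/.

huputemuluðu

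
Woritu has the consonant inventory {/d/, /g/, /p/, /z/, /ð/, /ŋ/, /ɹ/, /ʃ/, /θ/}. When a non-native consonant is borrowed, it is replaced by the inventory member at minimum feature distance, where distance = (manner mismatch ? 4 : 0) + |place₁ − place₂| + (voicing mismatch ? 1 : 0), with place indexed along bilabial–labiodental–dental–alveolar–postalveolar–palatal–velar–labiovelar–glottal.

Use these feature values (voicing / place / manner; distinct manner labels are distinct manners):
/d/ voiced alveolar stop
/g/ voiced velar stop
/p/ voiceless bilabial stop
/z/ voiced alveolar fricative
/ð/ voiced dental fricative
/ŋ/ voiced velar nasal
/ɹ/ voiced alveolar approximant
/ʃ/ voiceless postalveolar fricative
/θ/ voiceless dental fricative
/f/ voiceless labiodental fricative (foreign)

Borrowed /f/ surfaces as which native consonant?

/θ/ is closest: same manner (fricative), place distance 1 (labiodental→dental), same voicing; total 1. Next closest is /ð/ at distance 2.

θ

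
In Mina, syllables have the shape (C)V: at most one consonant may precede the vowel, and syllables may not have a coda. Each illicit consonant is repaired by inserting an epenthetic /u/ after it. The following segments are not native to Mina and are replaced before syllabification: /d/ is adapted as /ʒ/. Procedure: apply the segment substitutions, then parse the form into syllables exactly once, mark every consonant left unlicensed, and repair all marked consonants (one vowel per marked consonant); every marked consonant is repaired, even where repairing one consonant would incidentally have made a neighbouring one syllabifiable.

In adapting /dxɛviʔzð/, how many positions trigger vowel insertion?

After substitution the input is /ʒxɛviʔzð/.
The unsyllabifiable consonants are /ʒ/, /ʔ/, /z/, /ð/; each receives one epenthetic vowel.

4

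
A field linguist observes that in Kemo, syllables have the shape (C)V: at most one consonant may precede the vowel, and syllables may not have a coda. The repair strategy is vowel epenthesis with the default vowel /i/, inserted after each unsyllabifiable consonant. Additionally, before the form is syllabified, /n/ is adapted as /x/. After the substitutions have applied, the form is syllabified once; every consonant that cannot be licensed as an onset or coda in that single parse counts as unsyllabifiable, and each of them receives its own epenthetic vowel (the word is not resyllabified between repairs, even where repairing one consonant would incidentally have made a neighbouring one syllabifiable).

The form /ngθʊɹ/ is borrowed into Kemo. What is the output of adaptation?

xigiθʊɹi

Substitution: /n/ → /x/, giving /xgθʊɹ/.
Under (C)V, the unsyllabifiable consonants are /x/, /g/, /ɹ/ (no codas are permitted; onsets are limited to one consonant).
Each unlicensed consonant becomes the onset of a new syllable: /x/ → /xi/, /g/ → /gi/, /ɹ/ → /ɹi/.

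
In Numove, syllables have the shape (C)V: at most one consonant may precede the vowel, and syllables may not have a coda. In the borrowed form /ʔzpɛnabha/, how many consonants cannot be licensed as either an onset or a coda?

The consonants /ʔ/, /z/, /b/ cannot be parsed into a legal (C)V syllable (no codas are permitted; onsets are limited to one consonant).

3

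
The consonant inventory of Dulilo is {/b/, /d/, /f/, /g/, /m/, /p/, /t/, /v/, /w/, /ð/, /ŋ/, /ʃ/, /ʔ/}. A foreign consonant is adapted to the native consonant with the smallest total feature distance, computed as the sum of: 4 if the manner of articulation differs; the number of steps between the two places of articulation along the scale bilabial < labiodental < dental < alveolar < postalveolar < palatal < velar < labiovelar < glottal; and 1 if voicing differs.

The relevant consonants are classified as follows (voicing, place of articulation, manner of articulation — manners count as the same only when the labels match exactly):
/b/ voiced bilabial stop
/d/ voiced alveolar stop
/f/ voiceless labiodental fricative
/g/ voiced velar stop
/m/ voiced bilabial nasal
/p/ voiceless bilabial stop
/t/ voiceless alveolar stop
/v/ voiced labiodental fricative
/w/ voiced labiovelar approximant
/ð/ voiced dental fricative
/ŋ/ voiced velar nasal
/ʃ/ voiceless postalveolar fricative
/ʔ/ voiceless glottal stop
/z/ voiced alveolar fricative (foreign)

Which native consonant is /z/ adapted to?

ð

/ð/ is closest: same manner (fricative), place distance 1 (alveolar→dental), same voicing; total 1. Next closest is /v/ at distance 2.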